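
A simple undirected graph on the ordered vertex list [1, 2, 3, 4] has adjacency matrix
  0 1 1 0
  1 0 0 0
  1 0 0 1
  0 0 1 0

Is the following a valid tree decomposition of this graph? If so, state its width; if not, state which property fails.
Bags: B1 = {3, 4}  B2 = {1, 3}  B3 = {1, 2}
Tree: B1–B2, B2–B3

Yes; width 1.

Vertex coverage: the bags together contain {1, 2, 3, 4}, the full vertex set. Edge coverage: each edge of G has both endpoints in at least one bag. Running intersection: for every vertex, the bags containing it form a connected subtree. All three properties hold, so this is a valid tree decomposition of width max|bag| − 1 = 1, and hence tw(G) ≤ 1.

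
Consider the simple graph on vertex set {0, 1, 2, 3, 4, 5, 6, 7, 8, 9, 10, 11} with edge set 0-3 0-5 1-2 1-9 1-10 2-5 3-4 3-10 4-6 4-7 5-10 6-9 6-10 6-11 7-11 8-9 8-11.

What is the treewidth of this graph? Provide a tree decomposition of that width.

Each bag holds 4 vertices, so the decomposition has width 3, which upper-bounds the treewidth. For the lower bound: the 4 vertex sets {0,2,5}, {1}, {10}, {3,4,6,9} are disjoint, each induces a connected subgraph, and every pair is joined by at least one edge of G. Contracting each set to a single vertex therefore yields K_{4} as a minor, and since treewidth is minor-monotone, tw(G) ≥ tw(K_{4}) = 3. The upper and lower bounds meet at 3, so that is the treewidth.

Treewidth 3.
One such decomposition:
Bags: B1 = {0, 1, 2, 5}  B2 = {0, 1, 5, 10}  B3 = {0, 1, 3, 10}  B4 = {1, 3, 9, 10}  B5 = {3, 6, 9, 10}  B6 = {3, 4, 6, 9}  B7 = {4, 6, 8, 9}  B8 = {4, 6, 8, 11}  B9 = {4, 7, 8, 11}
Tree: B1–B2, B2–B3, B3–B4, B4–B5, B5–B6, B6–B7, B7–B8, B8–B9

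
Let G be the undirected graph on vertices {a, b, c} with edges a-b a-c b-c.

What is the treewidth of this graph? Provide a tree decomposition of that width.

With just one bag of size 3, the width is 3 − 1 = 2, so tw(G) ≤ 2. For the lower bound, the 3 vertices {a, b, c} are pairwise adjacent, and any tree decomposition puts a clique entirely inside one bag — forcing width ≥ 2. Hence tw(G) = 2 exactly.

Treewidth 2.
Bags: B1 = {a, b, c}
Tree: (single bag)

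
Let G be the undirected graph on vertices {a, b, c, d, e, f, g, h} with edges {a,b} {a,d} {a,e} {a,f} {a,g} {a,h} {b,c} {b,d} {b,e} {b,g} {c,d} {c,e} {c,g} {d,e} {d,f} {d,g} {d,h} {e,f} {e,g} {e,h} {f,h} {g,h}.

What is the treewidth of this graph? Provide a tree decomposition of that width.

Every bag has size at most 5, so the width is 5 − 1 = 4 and tw(G) ≤ 4. On the other hand G contains the 5-clique {b, c, d, e, g}. A clique must lie in a single bag of any decomposition, so no decomposition can have width below 4. The upper and lower bounds meet at 4, so that is the treewidth.

Treewidth 4.
Bags: B1 = {a, b, d, e, g}  B2 = {b, c, d, e, g}  B3 = {a, d, e, g, h}  B4 = {a, d, e, f, h}
Tree: B1–B2, B1–B3, B3–B4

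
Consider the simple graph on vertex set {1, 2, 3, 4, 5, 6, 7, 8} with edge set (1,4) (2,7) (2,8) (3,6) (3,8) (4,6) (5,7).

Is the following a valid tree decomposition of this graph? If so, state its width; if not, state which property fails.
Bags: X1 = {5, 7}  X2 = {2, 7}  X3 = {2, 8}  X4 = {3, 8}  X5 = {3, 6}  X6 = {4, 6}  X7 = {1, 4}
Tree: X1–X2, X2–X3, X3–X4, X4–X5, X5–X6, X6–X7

Checking the three conditions: (i) the bags cover all of {1, 2, 3, 4, 5, 6, 7, 8}; (ii) for each edge, some bag contains both endpoints; (iii) the bags containing any fixed vertex form a subtree. All hold, so the decomposition is valid with width 2 − 1 = 1.

Yes; width 1.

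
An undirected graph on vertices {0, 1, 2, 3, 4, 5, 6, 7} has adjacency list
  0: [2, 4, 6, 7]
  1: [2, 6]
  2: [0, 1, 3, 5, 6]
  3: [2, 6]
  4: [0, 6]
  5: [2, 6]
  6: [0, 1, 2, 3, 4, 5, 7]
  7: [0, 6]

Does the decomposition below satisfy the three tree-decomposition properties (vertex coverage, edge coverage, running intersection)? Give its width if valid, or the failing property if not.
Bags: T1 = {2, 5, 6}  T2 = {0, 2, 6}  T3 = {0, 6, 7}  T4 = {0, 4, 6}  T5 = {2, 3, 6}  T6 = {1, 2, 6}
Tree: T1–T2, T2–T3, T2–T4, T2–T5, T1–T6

Checking the three conditions: (i) the bags cover all of {0, 1, 2, 3, 4, 5, 6, 7}; (ii) for each edge, some bag contains both endpoints; (iii) the bags containing any fixed vertex form a subtree. All hold, so the decomposition is valid with width 3 − 1 = 2.

Yes; width 2.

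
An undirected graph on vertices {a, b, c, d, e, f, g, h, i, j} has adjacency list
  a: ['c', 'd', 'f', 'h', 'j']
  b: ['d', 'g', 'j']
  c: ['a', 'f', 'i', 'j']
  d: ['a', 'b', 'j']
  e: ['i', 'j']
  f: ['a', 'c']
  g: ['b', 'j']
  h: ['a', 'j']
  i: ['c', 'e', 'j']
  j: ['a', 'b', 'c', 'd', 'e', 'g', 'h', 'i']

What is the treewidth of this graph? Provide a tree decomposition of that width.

The largest bag has 3 vertices, giving width 2; this decomposition certifies tw(G) ≤ 2. On the other hand G contains the 3-clique {b, g, j}. A clique must lie in a single bag of any decomposition, so no decomposition can have width below 2. Therefore the treewidth is 2.

Treewidth 2.
One optimal decomposition is:
Bags: B1 = {a, c, j}  B2 = {c, i, j}  B3 = {e, i, j}  B4 = {a, d, j}  B5 = {b, d, j}  B6 = {b, g, j}  B7 = {a, c, f}  B8 = {a, h, j}
Tree: B1–B2, B2–B3, B1–B4, B4–B5, B5–B6, B1–B7, B4–B8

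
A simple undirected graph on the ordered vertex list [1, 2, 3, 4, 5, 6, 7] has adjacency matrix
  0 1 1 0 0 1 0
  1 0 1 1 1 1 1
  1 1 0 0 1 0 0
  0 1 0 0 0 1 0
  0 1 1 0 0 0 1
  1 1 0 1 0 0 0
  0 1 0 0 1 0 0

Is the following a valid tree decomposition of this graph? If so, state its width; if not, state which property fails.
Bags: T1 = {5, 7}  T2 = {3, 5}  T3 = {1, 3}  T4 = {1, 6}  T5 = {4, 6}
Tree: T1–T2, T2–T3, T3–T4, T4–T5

No — vertex 2 appears in no bag.

A tree decomposition must satisfy three properties: every vertex lies in some bag; for every edge, both endpoints lie together in some bag; and for every vertex, the bags containing it form a connected subtree. Here vertex 2 appears in no bag, so the decomposition is invalid.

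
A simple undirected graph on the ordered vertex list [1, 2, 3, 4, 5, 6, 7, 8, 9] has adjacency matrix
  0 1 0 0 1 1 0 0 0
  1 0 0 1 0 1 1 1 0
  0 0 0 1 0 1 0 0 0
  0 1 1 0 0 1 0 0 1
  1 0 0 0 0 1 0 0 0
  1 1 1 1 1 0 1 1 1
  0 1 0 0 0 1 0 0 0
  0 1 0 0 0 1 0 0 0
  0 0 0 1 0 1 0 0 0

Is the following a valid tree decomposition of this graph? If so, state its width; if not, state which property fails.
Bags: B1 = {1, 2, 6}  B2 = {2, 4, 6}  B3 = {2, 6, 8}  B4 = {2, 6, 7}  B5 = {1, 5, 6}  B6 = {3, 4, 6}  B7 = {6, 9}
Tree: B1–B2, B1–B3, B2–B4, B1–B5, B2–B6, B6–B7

A tree decomposition must satisfy three properties: every vertex lies in some bag; for every edge, both endpoints lie together in some bag; and for every vertex, the bags containing it form a connected subtree. Here edge (4,9) lies in no bag, so the decomposition is invalid.

No — edge (4,9) lies in no bag.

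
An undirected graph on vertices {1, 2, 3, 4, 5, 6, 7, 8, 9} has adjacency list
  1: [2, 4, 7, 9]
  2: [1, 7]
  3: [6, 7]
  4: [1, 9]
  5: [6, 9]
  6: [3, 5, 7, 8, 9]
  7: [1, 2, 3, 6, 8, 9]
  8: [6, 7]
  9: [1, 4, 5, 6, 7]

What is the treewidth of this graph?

2

A width-2 tree decomposition is:
Bags: B1 = {1, 7, 9}  B2 = {6, 7, 9}  B3 = {5, 6, 9}  B4 = {1, 4, 9}  B5 = {3, 6, 7}  B6 = {1, 2, 7}  B7 = {6, 7, 8}
Tree: B1–B2, B2–B3, B1–B4, B2–B5, B1–B6, B5–B7
Every bag has size at most 3, so the width is 3 − 1 = 2 and tw(G) ≤ 2. For the lower bound, the 3 vertices {1, 4, 9} are pairwise adjacent, and any tree decomposition puts a clique entirely inside one bag — forcing width ≥ 2. Combining the bounds, tw(G) = 2.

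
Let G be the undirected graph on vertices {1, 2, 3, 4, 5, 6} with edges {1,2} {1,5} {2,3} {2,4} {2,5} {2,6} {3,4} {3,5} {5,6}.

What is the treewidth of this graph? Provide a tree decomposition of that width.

Treewidth 2.
Bags: B1 = {2, 5, 6}  B2 = {1, 2, 5}  B3 = {2, 3, 5}  B4 = {2, 3, 4}
Tree: B1–B2, B1–B3, B3–B4

Every bag has size at most 3, so the width is 3 − 1 = 2 and tw(G) ≤ 2. On the other hand G contains the 3-clique {2, 3, 4}. A clique must lie in a single bag of any decomposition, so no decomposition can have width below 2. Combining the bounds, tw(G) = 2.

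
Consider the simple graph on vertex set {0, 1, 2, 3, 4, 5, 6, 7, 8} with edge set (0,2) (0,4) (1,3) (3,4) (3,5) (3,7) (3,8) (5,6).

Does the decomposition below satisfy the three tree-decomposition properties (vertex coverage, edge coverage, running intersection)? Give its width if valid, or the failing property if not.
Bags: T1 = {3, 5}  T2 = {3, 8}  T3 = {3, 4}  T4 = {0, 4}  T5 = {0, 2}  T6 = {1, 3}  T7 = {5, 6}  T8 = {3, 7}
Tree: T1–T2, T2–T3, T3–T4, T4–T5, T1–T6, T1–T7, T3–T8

Yes; width 1.

Checking the three conditions: (i) the bags cover all of {0, 1, 2, 3, 4, 5, 6, 7, 8}; (ii) for each edge, some bag contains both endpoints; (iii) the bags containing any fixed vertex form a subtree. All hold, so the decomposition is valid with width 2 − 1 = 1.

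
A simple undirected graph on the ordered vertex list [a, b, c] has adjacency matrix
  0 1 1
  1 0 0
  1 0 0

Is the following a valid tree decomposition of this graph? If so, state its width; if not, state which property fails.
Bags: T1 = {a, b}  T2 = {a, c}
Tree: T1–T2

Every vertex of G appears in some bag (union = {a, b, c}); every edge is covered by a bag; and for each vertex v the set of bags containing v is connected in the bag tree. The decomposition is therefore valid. The largest bag has 2 vertices, so the width is 1.

Yes; width 1.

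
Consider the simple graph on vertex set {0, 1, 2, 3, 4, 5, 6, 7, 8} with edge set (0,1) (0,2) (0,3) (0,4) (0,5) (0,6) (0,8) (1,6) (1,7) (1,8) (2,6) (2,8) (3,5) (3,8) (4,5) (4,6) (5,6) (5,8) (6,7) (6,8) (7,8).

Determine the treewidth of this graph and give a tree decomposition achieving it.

Treewidth 3.
Bags: B1 = {0, 5, 6, 8}  B2 = {0, 1, 6, 8}  B3 = {1, 6, 7, 8}  B4 = {0, 3, 5, 8}  B5 = {0, 2, 6, 8}  B6 = {0, 4, 5, 6}
Tree: B1–B2, B2–B3, B1–B4, B2–B5, B1–B6

Every bag has size at most 4, so the width is 4 − 1 = 3 and tw(G) ≤ 3. Conversely, {0, 3, 5, 8} is a clique of size 4, and the vertices of any clique must share a bag in every tree decomposition; so some bag has ≥ 4 vertices and tw(G) ≥ 3. Hence tw(G) = 3 exactly.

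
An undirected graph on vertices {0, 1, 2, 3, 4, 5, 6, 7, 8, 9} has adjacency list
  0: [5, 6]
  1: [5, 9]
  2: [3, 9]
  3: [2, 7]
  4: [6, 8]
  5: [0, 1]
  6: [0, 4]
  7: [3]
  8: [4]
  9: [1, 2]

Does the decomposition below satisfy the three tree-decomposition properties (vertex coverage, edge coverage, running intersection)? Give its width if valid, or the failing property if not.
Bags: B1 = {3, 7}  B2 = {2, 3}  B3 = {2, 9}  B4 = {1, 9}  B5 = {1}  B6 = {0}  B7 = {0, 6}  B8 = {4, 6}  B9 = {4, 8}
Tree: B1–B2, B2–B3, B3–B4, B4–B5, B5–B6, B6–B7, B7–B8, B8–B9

A tree decomposition must satisfy three properties: every vertex lies in some bag; for every edge, both endpoints lie together in some bag; and for every vertex, the bags containing it form a connected subtree. Here vertex 5 appears in no bag, so the decomposition is invalid.

No — vertex 5 appears in no bag.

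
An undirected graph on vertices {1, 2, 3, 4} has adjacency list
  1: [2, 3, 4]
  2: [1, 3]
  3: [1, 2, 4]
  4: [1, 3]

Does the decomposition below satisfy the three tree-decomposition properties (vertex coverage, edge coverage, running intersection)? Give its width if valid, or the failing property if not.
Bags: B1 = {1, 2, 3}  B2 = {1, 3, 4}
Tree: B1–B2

Every vertex of G appears in some bag (union = {1, 2, 3, 4}); every edge is covered by a bag; and for each vertex v the set of bags containing v is connected in the bag tree. The decomposition is therefore valid. The largest bag has 3 vertices, so the width is 2.

Yes; width 2.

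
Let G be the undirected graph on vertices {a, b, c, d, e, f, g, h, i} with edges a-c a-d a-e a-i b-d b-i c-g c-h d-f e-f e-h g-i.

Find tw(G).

A width-3 tree decomposition is:
Bags: B1 = {d, e, f, h}  B2 = {a, d, e, h}  B3 = {a, c, d, h}  B4 = {a, b, c, d}  B5 = {a, b, c, i}  B6 = {b, c, g, i}
Tree: B1–B2, B2–B3, B3–B4, B4–B5, B5–B6
The largest bag has 4 vertices, giving width 3; this decomposition certifies tw(G) ≤ 3. For the lower bound: the 4 vertex sets {e,f,h}, {d}, {a}, {b,c,g,i} are disjoint, each induces a connected subgraph, and every pair is joined by at least one edge of G. Contracting each set to a single vertex therefore yields K_{4} as a minor, and since treewidth is minor-monotone, tw(G) ≥ tw(K_{4}) = 3. The upper and lower bounds meet at 3, so that is the treewidth.

3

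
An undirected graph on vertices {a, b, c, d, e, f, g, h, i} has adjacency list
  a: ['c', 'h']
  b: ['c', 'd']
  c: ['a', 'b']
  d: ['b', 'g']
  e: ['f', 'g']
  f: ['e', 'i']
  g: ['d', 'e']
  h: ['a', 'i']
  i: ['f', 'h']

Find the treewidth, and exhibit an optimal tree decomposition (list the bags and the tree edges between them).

Treewidth 2.
One optimal decomposition is:
Bags: B1 = {a, c, h}  B2 = {b, c, h}  B3 = {b, d, h}  B4 = {d, g, h}  B5 = {e, g, h}  B6 = {e, f, h}  B7 = {f, h, i}
Tree: B1–B2, B2–B3, B3–B4, B4–B5, B5–B6, B6–B7

Each bag holds 3 vertices, so the decomposition has width 2, which upper-bounds the treewidth. Since h–a–c–b–d–g–e–f–i–h is a cycle in G, G is not acyclic. Forests are exactly the graphs of treewidth ≤ 1, so tw(G) ≥ 2. Hence tw(G) = 2 exactly.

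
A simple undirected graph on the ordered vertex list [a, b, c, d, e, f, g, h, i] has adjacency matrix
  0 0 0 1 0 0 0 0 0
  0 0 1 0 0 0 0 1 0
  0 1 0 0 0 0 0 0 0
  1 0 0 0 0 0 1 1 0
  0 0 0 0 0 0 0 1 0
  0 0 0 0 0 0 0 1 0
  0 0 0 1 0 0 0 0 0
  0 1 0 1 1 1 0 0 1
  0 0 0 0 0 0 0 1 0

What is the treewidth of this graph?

1

A width-1 tree decomposition is:
Bags: B1 = {b, h}  B2 = {d, h}  B3 = {e, h}  B4 = {a, d}  B5 = {b, c}  B6 = {f, h}  B7 = {h, i}  B8 = {d, g}
Tree: B1–B2, B2–B3, B2–B4, B1–B5, B1–B6, B3–B7, B2–B8
Every bag has size at most 2, so the width is 2 − 1 = 1 and tw(G) ≤ 1. Since G has at least one edge (e.g. h–b), it is not an edgeless graph, so tw(G) ≥ 1. Hence tw(G) = 1 exactly.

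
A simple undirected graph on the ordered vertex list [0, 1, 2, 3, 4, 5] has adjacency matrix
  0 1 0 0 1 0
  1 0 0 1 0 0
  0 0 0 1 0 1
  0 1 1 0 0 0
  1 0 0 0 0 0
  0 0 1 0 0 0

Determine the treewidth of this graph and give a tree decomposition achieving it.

The largest bag has 2 vertices, giving width 1; this decomposition certifies tw(G) ≤ 1. Any graph with an edge has treewidth ≥ 1, and G has the edge 4–0. Therefore the treewidth is 1.

Treewidth 1.
One such decomposition:
Bags: B1 = {0, 4}  B2 = {0, 1}  B3 = {1, 3}  B4 = {2, 3}  B5 = {2, 5}
Tree: B1–B2, B2–B3, B3–B4, B4–B5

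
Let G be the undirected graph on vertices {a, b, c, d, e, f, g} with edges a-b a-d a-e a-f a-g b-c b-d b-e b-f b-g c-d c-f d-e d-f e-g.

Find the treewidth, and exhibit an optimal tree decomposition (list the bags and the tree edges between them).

Treewidth 3.
One optimal decomposition is:
Bags: B1 = {a, b, d, e}  B2 = {a, b, e, g}  B3 = {a, b, d, f}  B4 = {b, c, d, f}
Tree: B1–B2, B1–B3, B3–B4

The largest bag has 4 vertices, giving width 3; this decomposition certifies tw(G) ≤ 3. For the lower bound, the 4 vertices {b, c, d, f} are pairwise adjacent, and any tree decomposition puts a clique entirely inside one bag — forcing width ≥ 3. Therefore the treewidth is 3.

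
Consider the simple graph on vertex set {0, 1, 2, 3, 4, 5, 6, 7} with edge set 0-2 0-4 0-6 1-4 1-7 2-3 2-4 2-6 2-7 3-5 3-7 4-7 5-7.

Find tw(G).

2

A width-2 tree decomposition is:
Bags: B1 = {0, 2, 4}  B2 = {2, 4, 7}  B3 = {1, 4, 7}  B4 = {0, 2, 6}  B5 = {2, 3, 7}  B6 = {3, 5, 7}
Tree: B1–B2, B2–B3, B1–B4, B2–B5, B5–B6
The largest bag has 3 vertices, giving width 2; this decomposition certifies tw(G) ≤ 2. On the other hand G contains the 3-clique {1, 4, 7}. A clique must lie in a single bag of any decomposition, so no decomposition can have width below 2. Combining the bounds, tw(G) = 2.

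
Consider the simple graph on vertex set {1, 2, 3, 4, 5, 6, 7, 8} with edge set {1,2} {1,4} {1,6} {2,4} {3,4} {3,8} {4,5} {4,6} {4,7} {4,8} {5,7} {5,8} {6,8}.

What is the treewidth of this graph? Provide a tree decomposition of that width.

Treewidth 2.
One such decomposition:
Bags: B1 = {4, 5, 8}  B2 = {3, 4, 8}  B3 = {4, 5, 7}  B4 = {4, 6, 8}  B5 = {1, 4, 6}  B6 = {1, 2, 4}
Tree: B1–B2, B1–B3, B2–B4, B4–B5, B5–B6

Every bag has size at most 3, so the width is 3 − 1 = 2 and tw(G) ≤ 2. On the other hand G contains the 3-clique {3, 4, 8}. A clique must lie in a single bag of any decomposition, so no decomposition can have width below 2. Combining the bounds, tw(G) = 2.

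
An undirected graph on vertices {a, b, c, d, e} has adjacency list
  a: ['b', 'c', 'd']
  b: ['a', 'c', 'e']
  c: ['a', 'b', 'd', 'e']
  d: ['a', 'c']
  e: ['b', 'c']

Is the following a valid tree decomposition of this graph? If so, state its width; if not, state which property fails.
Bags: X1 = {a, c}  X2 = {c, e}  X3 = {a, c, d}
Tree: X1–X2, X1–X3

A tree decomposition must satisfy three properties: every vertex lies in some bag; for every edge, both endpoints lie together in some bag; and for every vertex, the bags containing it form a connected subtree. Here vertex b appears in no bag, so the decomposition is invalid.

No — vertex b appears in no bag.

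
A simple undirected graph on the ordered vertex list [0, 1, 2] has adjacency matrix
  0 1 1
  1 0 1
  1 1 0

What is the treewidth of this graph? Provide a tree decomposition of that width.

Treewidth 2.
Bags: B1 = {0, 1, 2}
Tree: (single bag)

With just one bag of size 3, the width is 3 − 1 = 2, so tw(G) ≤ 2. On the other hand G contains the 3-clique {0, 1, 2}. A clique must lie in a single bag of any decomposition, so no decomposition can have width below 2. The upper and lower bounds meet at 2, so that is the treewidth.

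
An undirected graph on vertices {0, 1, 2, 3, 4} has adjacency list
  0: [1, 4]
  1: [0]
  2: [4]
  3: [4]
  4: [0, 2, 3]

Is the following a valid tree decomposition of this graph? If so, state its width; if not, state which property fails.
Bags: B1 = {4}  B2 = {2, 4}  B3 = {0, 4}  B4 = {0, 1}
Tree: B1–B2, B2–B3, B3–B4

No — vertex 3 appears in no bag.

A tree decomposition must satisfy three properties: every vertex lies in some bag; for every edge, both endpoints lie together in some bag; and for every vertex, the bags containing it form a connected subtree. Here vertex 3 appears in no bag, so the decomposition is invalid.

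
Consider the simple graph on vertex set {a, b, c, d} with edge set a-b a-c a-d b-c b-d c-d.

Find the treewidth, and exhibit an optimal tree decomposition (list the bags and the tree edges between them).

Treewidth 3.
Bags: B1 = {a, b, c, d}
Tree: (single bag)

With just one bag of size 4, the width is 4 − 1 = 3, so tw(G) ≤ 3. On the other hand G contains the 4-clique {a, b, c, d}. A clique must lie in a single bag of any decomposition, so no decomposition can have width below 3. The upper and lower bounds meet at 3, so that is the treewidth.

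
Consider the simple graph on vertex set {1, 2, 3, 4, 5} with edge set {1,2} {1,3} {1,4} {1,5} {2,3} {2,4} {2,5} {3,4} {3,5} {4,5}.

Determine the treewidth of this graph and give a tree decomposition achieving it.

Treewidth 4.
One such decomposition:
Bags: B1 = {1, 2, 3, 4, 5}
Tree: (single bag)

A single bag containing all 5 vertices is trivially a valid decomposition of width 4. On the other hand G contains the 5-clique {1, 2, 3, 4, 5}. A clique must lie in a single bag of any decomposition, so no decomposition can have width below 4. Therefore the treewidth is 4.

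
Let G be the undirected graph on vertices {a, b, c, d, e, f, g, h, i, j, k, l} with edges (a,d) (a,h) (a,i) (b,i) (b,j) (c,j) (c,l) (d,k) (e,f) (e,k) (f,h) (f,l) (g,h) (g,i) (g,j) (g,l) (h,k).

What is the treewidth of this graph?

A width-3 tree decomposition is:
Bags: B1 = {b, c, j, l}  B2 = {b, g, j, l}  B3 = {b, g, i, l}  B4 = {f, g, i, l}  B5 = {f, g, h, i}  B6 = {a, f, h, i}  B7 = {a, e, f, h}  B8 = {a, e, h, k}  B9 = {a, d, e, k}
Tree: B1–B2, B2–B3, B3–B4, B4–B5, B5–B6, B6–B7, B7–B8, B8–B9
The largest bag has 4 vertices, giving width 3; this decomposition certifies tw(G) ≤ 3. For the lower bound: the 4 vertex sets {b,c,j}, {l}, {g}, {a,f,h,i} are disjoint, each induces a connected subgraph, and every pair is joined by at least one edge of G. Contracting each set to a single vertex therefore yields K_{4} as a minor, and since treewidth is minor-monotone, tw(G) ≥ tw(K_{4}) = 3. Therefore the treewidth is 3.

3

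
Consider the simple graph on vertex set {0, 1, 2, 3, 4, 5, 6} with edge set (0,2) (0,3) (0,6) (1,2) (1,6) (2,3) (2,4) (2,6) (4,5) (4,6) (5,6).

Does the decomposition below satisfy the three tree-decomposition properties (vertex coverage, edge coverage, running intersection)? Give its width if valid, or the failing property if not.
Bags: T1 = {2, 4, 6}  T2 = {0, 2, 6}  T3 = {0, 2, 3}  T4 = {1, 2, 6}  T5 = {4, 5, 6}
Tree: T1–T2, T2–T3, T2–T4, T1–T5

Vertex coverage: the bags together contain {0, 1, 2, 3, 4, 5, 6}, the full vertex set. Edge coverage: each edge of G has both endpoints in at least one bag. Running intersection: for every vertex, the bags containing it form a connected subtree. All three properties hold, so this is a valid tree decomposition of width max|bag| − 1 = 2, and hence tw(G) ≤ 2.

Yes; width 2.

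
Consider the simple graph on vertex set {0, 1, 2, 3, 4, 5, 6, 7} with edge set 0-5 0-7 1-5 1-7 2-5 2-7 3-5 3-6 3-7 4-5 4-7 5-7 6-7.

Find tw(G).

A width-2 tree decomposition is:
Bags: B1 = {4, 5, 7}  B2 = {3, 5, 7}  B3 = {0, 5, 7}  B4 = {2, 5, 7}  B5 = {1, 5, 7}  B6 = {3, 6, 7}
Tree: B1–B2, B1–B3, B1–B4, B3–B5, B2–B6
Every bag has size at most 3, so the width is 3 − 1 = 2 and tw(G) ≤ 2. Conversely, {0, 5, 7} is a clique of size 3, and the vertices of any clique must share a bag in every tree decomposition; so some bag has ≥ 3 vertices and tw(G) ≥ 2. Combining the bounds, tw(G) = 2.

2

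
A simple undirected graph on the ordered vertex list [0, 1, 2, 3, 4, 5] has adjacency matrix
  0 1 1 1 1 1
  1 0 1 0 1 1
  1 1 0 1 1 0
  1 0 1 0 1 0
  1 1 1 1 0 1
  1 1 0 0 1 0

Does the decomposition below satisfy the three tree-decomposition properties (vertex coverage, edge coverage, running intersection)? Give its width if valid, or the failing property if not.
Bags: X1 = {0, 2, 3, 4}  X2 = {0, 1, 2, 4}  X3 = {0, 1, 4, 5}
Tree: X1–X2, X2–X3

Yes; width 3.

Vertex coverage: the bags together contain {0, 1, 2, 3, 4, 5}, the full vertex set. Edge coverage: each edge of G has both endpoints in at least one bag. Running intersection: for every vertex, the bags containing it form a connected subtree. All three properties hold, so this is a valid tree decomposition of width max|bag| − 1 = 3, and hence tw(G) ≤ 3.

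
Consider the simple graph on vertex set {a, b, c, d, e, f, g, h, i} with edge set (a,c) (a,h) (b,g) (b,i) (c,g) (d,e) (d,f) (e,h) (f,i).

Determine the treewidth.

2

A width-2 tree decomposition is:
Bags: B1 = {b, g, i}  B2 = {c, g, i}  B3 = {a, c, i}  B4 = {a, h, i}  B5 = {e, h, i}  B6 = {d, e, i}  B7 = {d, f, i}
Tree: B1–B2, B2–B3, B3–B4, B4–B5, B5–B6, B6–B7
Every bag has size at most 3, so the width is 3 − 1 = 2 and tw(G) ≤ 2. For the lower bound, G contains the cycle i–b–g–c–a–h–e–d–f–i, so G is not a forest; only forests have treewidth ≤ 1, hence tw(G) ≥ 2. The upper and lower bounds meet at 2, so that is the treewidth.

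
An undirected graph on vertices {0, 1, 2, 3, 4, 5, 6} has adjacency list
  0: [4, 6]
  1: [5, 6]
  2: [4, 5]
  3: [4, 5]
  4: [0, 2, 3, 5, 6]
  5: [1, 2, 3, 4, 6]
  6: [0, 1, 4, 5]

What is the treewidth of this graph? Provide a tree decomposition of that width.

The largest bag has 3 vertices, giving width 2; this decomposition certifies tw(G) ≤ 2. Conversely, {1, 5, 6} is a clique of size 3, and the vertices of any clique must share a bag in every tree decomposition; so some bag has ≥ 3 vertices and tw(G) ≥ 2. The upper and lower bounds meet at 2, so that is the treewidth.

Treewidth 2.
One optimal decomposition is:
Bags: B1 = {3, 4, 5}  B2 = {4, 5, 6}  B3 = {1, 5, 6}  B4 = {2, 4, 5}  B5 = {0, 4, 6}
Tree: B1–B2, B2–B3, B2–B4, B2–B5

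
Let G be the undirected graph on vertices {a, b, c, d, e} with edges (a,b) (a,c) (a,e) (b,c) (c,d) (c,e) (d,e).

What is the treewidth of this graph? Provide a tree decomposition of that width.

Every bag has size at most 3, so the width is 3 − 1 = 2 and tw(G) ≤ 2. Conversely, {c, d, e} is a clique of size 3, and the vertices of any clique must share a bag in every tree decomposition; so some bag has ≥ 3 vertices and tw(G) ≥ 2. The upper and lower bounds meet at 2, so that is the treewidth.

Treewidth 2.
One such decomposition:
Bags: B1 = {a, b, c}  B2 = {a, c, e}  B3 = {c, d, e}
Tree: B1–B2, B2–B3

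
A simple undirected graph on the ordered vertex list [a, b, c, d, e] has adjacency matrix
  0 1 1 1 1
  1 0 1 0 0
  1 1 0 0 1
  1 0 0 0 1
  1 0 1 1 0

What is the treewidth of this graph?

A width-2 tree decomposition is:
Bags: B1 = {a, b, c}  B2 = {a, c, e}  B3 = {a, d, e}
Tree: B1–B2, B2–B3
Every bag has size at most 3, so the width is 3 − 1 = 2 and tw(G) ≤ 2. Conversely, {a, d, e} is a clique of size 3, and the vertices of any clique must share a bag in every tree decomposition; so some bag has ≥ 3 vertices and tw(G) ≥ 2. Hence tw(G) = 2 exactly.

2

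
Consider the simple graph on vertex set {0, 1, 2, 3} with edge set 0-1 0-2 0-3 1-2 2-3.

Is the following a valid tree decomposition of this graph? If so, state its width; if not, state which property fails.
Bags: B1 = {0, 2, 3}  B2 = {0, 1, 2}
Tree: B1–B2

Yes; width 2.

Vertex coverage: the bags together contain {0, 1, 2, 3}, the full vertex set. Edge coverage: each edge of G has both endpoints in at least one bag. Running intersection: for every vertex, the bags containing it form a connected subtree. All three properties hold, so this is a valid tree decomposition of width max|bag| − 1 = 2, and hence tw(G) ≤ 2.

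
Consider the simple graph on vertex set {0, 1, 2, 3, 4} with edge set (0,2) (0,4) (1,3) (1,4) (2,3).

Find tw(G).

A width-2 tree decomposition is:
Bags: B1 = {1, 2, 3}  B2 = {1, 2, 4}  B3 = {0, 2, 4}
Tree: B1–B2, B2–B3
Each bag holds 3 vertices, so the decomposition has width 2, which upper-bounds the treewidth. For the lower bound, G contains the cycle 2–3–1–4–0–2, so G is not a forest; only forests have treewidth ≤ 1, hence tw(G) ≥ 2. The upper and lower bounds meet at 2, so that is the treewidth.

2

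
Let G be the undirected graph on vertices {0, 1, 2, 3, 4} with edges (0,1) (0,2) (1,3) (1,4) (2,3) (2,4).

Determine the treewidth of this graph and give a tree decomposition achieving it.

Treewidth 2.
One such decomposition:
Bags: B1 = {1, 2, 4}  B2 = {1, 2, 3}  B3 = {0, 1, 2}
Tree: B1–B2, B2–B3

The largest bag has 3 vertices, giving width 2; this decomposition certifies tw(G) ≤ 2. The edges 2–4–1–3–2 form a cycle, so G is not a tree and its treewidth is at least 2. Hence tw(G) = 2 exactly.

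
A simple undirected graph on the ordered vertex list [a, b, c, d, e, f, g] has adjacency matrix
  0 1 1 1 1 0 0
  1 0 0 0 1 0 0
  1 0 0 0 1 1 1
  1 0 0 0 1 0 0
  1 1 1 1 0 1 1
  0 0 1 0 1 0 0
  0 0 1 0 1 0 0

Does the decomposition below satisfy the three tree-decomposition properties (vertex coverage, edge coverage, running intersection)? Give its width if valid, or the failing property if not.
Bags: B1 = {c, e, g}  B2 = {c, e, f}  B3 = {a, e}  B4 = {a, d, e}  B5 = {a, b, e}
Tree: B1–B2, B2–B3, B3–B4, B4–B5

A tree decomposition must satisfy three properties: every vertex lies in some bag; for every edge, both endpoints lie together in some bag; and for every vertex, the bags containing it form a connected subtree. Here edge (c,a) lies in no bag, so the decomposition is invalid.

No — edge (c,a) lies in no bag.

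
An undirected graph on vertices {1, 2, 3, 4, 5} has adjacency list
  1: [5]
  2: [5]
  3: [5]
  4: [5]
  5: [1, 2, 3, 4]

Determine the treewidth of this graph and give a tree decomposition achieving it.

Every bag has size at most 2, so the width is 2 − 1 = 1 and tw(G) ≤ 1. Any graph with an edge has treewidth ≥ 1, and G has the edge 5–1. The upper and lower bounds meet at 1, so that is the treewidth.

Treewidth 1.
Bags: B1 = {1, 5}  B2 = {2, 5}  B3 = {3, 5}  B4 = {4, 5}
Tree: B1–B2, B1–B3, B2–B4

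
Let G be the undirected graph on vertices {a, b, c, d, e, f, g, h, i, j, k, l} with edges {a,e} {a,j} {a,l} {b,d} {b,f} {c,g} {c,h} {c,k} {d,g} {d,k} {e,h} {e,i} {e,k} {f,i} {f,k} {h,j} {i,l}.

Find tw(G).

A width-3 tree decomposition is:
Bags: B1 = {a, h, j, l}  B2 = {a, e, h, l}  B3 = {e, h, i, l}  B4 = {c, e, h, i}  B5 = {c, e, i, k}  B6 = {c, f, i, k}  B7 = {c, f, g, k}  B8 = {d, f, g, k}  B9 = {b, d, f, g}
Tree: B1–B2, B2–B3, B3–B4, B4–B5, B5–B6, B6–B7, B7–B8, B8–B9
Each bag holds 4 vertices, so the decomposition has width 3, which upper-bounds the treewidth. For the lower bound: the 4 vertex sets {a,j,l}, {h}, {e}, {c,f,i,k} are disjoint, each induces a connected subgraph, and every pair is joined by at least one edge of G. Contracting each set to a single vertex therefore yields K_{4} as a minor, and since treewidth is minor-monotone, tw(G) ≥ tw(K_{4}) = 3. Therefore the treewidth is 3.

3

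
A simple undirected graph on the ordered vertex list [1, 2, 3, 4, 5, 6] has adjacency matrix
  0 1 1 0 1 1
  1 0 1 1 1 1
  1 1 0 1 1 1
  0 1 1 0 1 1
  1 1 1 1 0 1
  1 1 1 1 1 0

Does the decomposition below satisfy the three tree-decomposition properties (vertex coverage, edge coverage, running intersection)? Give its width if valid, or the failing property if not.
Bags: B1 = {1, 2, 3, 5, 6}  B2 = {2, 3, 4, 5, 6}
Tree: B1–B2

Yes; width 4.

Every vertex of G appears in some bag (union = {1, 2, 3, 4, 5, 6}); every edge is covered by a bag; and for each vertex v the set of bags containing v is connected in the bag tree. The decomposition is therefore valid. The largest bag has 5 vertices, so the width is 4.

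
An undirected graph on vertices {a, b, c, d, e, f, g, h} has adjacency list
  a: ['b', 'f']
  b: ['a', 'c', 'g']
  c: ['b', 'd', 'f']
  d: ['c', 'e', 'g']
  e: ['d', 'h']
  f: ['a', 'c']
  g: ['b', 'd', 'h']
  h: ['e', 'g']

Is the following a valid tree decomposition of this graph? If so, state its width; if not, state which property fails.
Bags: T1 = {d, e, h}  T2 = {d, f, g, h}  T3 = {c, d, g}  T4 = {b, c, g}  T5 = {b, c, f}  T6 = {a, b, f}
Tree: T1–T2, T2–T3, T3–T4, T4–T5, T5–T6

A tree decomposition must satisfy three properties: every vertex lies in some bag; for every edge, both endpoints lie together in some bag; and for every vertex, the bags containing it form a connected subtree. Here bags containing vertex f are not connected in the tree, so the decomposition is invalid.

No — bags containing vertex f are not connected in the tree.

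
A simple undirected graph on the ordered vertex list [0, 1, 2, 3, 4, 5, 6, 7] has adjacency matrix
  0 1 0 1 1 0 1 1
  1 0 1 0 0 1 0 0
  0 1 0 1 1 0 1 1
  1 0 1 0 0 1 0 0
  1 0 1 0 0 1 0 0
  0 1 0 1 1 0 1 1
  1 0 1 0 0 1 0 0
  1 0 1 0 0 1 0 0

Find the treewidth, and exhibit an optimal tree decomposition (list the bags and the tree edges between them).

Treewidth 3.
Bags: B1 = {0, 2, 3, 5}  B2 = {0, 2, 4, 5}  B3 = {0, 1, 2, 5}  B4 = {0, 2, 5, 7}  B5 = {0, 2, 5, 6}
Tree: B1–B2, B2–B3, B3–B4, B4–B5

The largest bag has 4 vertices, giving width 3; this decomposition certifies tw(G) ≤ 3. For the lower bound: the 4 vertex sets {3,5}, {2,4}, {0}, {1} are disjoint, each induces a connected subgraph, and every pair is joined by at least one edge of G. Contracting each set to a single vertex therefore yields K_{4} as a minor, and since treewidth is minor-monotone, tw(G) ≥ tw(K_{4}) = 3. Combining the bounds, tw(G) = 3.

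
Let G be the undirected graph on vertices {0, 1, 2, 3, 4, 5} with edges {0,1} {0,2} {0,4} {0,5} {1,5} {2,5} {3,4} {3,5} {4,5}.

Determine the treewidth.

2

A width-2 tree decomposition is:
Bags: B1 = {3, 4, 5}  B2 = {0, 4, 5}  B3 = {0, 2, 5}  B4 = {0, 1, 5}
Tree: B1–B2, B2–B3, B2–B4
Every bag has size at most 3, so the width is 3 − 1 = 2 and tw(G) ≤ 2. For the lower bound, the 3 vertices {0, 1, 5} are pairwise adjacent, and any tree decomposition puts a clique entirely inside one bag — forcing width ≥ 2. Therefore the treewidth is 2.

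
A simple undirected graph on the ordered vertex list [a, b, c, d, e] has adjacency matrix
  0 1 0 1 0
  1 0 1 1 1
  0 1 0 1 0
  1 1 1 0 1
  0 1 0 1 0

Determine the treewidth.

A width-2 tree decomposition is:
Bags: B1 = {a, b, d}  B2 = {b, c, d}  B3 = {b, d, e}
Tree: B1–B2, B2–B3
The largest bag has 3 vertices, giving width 2; this decomposition certifies tw(G) ≤ 2. On the other hand G contains the 3-clique {b, d, e}. A clique must lie in a single bag of any decomposition, so no decomposition can have width below 2. Therefore the treewidth is 2.

2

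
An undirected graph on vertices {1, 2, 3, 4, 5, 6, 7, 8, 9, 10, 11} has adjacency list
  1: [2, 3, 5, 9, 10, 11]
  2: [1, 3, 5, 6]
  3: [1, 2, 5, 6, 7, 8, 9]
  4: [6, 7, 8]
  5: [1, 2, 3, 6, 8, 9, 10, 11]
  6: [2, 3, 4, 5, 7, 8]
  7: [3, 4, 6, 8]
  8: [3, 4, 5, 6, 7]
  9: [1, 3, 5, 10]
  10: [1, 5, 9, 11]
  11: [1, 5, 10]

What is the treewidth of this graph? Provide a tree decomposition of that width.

The largest bag has 4 vertices, giving width 3; this decomposition certifies tw(G) ≤ 3. For the lower bound, the 4 vertices {4, 6, 7, 8} are pairwise adjacent, and any tree decomposition puts a clique entirely inside one bag — forcing width ≥ 3. The upper and lower bounds meet at 3, so that is the treewidth.

Treewidth 3.
Bags: B1 = {3, 6, 7, 8}  B2 = {3, 5, 6, 8}  B3 = {2, 3, 5, 6}  B4 = {4, 6, 7, 8}  B5 = {1, 2, 3, 5}  B6 = {1, 3, 5, 9}  B7 = {1, 5, 9, 10}  B8 = {1, 5, 10, 11}
Tree: B1–B2, B2–B3, B1–B4, B3–B5, B5–B6, B6–B7, B7–B8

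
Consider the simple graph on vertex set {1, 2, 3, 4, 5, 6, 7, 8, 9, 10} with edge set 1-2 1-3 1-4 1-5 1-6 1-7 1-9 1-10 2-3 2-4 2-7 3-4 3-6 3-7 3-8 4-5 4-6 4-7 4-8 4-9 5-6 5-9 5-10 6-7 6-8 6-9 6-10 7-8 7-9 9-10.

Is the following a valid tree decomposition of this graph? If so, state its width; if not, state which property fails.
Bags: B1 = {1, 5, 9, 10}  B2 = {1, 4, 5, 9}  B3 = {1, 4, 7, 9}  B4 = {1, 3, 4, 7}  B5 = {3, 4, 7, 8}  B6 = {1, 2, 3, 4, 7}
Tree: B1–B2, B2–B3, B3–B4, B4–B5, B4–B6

No — vertex 6 appears in no bag.

A tree decomposition must satisfy three properties: every vertex lies in some bag; for every edge, both endpoints lie together in some bag; and for every vertex, the bags containing it form a connected subtree. Here vertex 6 appears in no bag, so the decomposition is invalid.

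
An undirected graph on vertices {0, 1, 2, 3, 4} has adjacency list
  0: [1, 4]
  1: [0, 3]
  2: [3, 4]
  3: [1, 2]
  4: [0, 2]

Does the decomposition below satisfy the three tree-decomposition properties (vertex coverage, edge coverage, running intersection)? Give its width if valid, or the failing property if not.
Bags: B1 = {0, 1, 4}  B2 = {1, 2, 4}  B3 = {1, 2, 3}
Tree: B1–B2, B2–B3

Every vertex of G appears in some bag (union = {0, 1, 2, 3, 4}); every edge is covered by a bag; and for each vertex v the set of bags containing v is connected in the bag tree. The decomposition is therefore valid. The largest bag has 3 vertices, so the width is 2.

Yes; width 2.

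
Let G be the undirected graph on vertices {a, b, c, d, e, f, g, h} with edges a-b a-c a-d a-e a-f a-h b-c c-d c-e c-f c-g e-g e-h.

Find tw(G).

A width-2 tree decomposition is:
Bags: B1 = {c, e, g}  B2 = {a, c, e}  B3 = {a, e, h}  B4 = {a, c, f}  B5 = {a, c, d}  B6 = {a, b, c}
Tree: B1–B2, B2–B3, B2–B4, B4–B5, B2–B6
The largest bag has 3 vertices, giving width 2; this decomposition certifies tw(G) ≤ 2. On the other hand G contains the 3-clique {a, e, h}. A clique must lie in a single bag of any decomposition, so no decomposition can have width below 2. Hence tw(G) = 2 exactly.

2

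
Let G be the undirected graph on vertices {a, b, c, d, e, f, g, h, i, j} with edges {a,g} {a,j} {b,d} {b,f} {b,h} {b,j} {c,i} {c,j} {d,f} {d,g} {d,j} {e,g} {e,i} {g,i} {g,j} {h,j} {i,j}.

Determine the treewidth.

2

A width-2 tree decomposition is:
Bags: B1 = {b, d, j}  B2 = {b, d, f}  B3 = {d, g, j}  B4 = {a, g, j}  B5 = {g, i, j}  B6 = {c, i, j}  B7 = {b, h, j}  B8 = {e, g, i}
Tree: B1–B2, B1–B3, B3–B4, B3–B5, B5–B6, B1–B7, B5–B8
Each bag holds 3 vertices, so the decomposition has width 2, which upper-bounds the treewidth. For the lower bound, the 3 vertices {d, g, j} are pairwise adjacent, and any tree decomposition puts a clique entirely inside one bag — forcing width ≥ 2. Combining the bounds, tw(G) = 2.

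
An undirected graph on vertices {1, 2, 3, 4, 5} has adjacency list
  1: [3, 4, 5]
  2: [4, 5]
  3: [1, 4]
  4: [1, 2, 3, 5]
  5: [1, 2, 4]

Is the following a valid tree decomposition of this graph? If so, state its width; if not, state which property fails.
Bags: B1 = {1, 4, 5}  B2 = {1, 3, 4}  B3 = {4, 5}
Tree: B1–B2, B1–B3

No — vertex 2 appears in no bag.

A tree decomposition must satisfy three properties: every vertex lies in some bag; for every edge, both endpoints lie together in some bag; and for every vertex, the bags containing it form a connected subtree. Here vertex 2 appears in no bag, so the decomposition is invalid.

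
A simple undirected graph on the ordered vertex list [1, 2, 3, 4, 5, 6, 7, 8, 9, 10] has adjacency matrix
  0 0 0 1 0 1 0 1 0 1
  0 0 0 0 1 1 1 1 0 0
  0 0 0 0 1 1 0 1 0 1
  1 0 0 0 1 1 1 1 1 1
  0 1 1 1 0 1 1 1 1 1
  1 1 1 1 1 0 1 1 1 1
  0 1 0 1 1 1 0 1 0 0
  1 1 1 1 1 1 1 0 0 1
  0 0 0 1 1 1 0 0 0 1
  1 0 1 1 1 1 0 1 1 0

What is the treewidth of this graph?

4

A width-4 tree decomposition is:
Bags: B1 = {4, 5, 6, 8, 10}  B2 = {4, 5, 6, 7, 8}  B3 = {2, 5, 6, 7, 8}  B4 = {4, 5, 6, 9, 10}  B5 = {1, 4, 6, 8, 10}  B6 = {3, 5, 6, 8, 10}
Tree: B1–B2, B2–B3, B1–B4, B1–B5, B1–B6
The largest bag has 5 vertices, giving width 4; this decomposition certifies tw(G) ≤ 4. Conversely, {1, 4, 6, 8, 10} is a clique of size 5, and the vertices of any clique must share a bag in every tree decomposition; so some bag has ≥ 5 vertices and tw(G) ≥ 4. Hence tw(G) = 4 exactly.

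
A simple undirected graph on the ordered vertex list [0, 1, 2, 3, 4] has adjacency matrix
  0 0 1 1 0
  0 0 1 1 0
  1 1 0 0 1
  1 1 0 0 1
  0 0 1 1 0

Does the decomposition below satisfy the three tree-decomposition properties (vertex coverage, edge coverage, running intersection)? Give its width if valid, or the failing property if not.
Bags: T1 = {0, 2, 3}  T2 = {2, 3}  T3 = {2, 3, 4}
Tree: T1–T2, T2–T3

A tree decomposition must satisfy three properties: every vertex lies in some bag; for every edge, both endpoints lie together in some bag; and for every vertex, the bags containing it form a connected subtree. Here vertex 1 appears in no bag, so the decomposition is invalid.

No — vertex 1 appears in no bag.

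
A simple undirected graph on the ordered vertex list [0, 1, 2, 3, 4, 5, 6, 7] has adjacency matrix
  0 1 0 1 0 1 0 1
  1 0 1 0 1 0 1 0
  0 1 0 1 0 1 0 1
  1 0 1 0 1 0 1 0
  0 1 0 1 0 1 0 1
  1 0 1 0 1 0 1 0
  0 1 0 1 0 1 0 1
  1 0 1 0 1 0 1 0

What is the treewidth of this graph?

4

A width-4 tree decomposition is:
Bags: B1 = {0, 1, 3, 5, 7}  B2 = {1, 3, 5, 6, 7}  B3 = {1, 2, 3, 5, 7}  B4 = {1, 3, 4, 5, 7}
Tree: B1–B2, B2–B3, B3–B4
Every bag has size at most 5, so the width is 5 − 1 = 4 and tw(G) ≤ 4. For the lower bound: the 5 vertex sets {0,1}, {5,6}, {2,3}, {7}, {4} are disjoint, each induces a connected subgraph, and every pair is joined by at least one edge of G. Contracting each set to a single vertex therefore yields K_{5} as a minor, and since treewidth is minor-monotone, tw(G) ≥ tw(K_{5}) = 4. The upper and lower bounds meet at 4, so that is the treewidth.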